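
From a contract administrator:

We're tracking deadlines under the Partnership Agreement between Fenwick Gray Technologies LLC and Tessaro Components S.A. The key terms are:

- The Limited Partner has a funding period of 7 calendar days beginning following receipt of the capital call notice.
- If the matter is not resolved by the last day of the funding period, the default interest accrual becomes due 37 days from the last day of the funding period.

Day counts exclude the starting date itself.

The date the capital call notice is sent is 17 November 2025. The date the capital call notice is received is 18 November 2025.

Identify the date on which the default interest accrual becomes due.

The last day of the funding period: 18 November 2025 + 7 days = 25 November 2025.
The date on which the default interest accrual becomes due: 25 November 2025 + 37 days = 1 January 2026.

1 January 2026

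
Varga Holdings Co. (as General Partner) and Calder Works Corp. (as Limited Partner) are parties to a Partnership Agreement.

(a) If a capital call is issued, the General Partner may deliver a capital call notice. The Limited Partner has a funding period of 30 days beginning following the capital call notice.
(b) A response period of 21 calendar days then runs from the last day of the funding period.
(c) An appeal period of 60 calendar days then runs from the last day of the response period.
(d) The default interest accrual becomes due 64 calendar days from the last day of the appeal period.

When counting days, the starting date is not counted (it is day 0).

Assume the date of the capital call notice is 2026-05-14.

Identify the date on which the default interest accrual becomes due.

The last day of the funding period: 30 calendar days after 2026-05-14 is 2026-06-13.
The last day of the response period: 21 calendar days after 2026-06-13 is 2026-07-04.
The last day of the appeal period: 2026-07-04 + 60 days = 2026-09-02.
The date on which the default interest accrual becomes due: 2026-09-02 + 64 days = 2026-11-05.

2026-11-05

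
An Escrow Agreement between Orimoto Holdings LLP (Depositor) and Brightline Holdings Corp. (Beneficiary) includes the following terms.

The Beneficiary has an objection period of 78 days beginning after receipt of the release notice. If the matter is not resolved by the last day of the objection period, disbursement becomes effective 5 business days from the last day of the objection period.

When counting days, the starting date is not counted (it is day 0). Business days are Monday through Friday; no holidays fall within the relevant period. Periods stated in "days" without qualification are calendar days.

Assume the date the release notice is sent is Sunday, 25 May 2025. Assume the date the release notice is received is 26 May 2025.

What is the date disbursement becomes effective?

The last day of the objection period: 26 May 2025 + 78 days = 12 August 2025.
The date disbursement becomes effective: counting 5 business days from Tuesday, 12 August 2025 (Aug 13, Aug 14, Aug 15, Aug 18, Aug 19, skipping weekends) reaches Tuesday, 19 August 2025.

19 August 2025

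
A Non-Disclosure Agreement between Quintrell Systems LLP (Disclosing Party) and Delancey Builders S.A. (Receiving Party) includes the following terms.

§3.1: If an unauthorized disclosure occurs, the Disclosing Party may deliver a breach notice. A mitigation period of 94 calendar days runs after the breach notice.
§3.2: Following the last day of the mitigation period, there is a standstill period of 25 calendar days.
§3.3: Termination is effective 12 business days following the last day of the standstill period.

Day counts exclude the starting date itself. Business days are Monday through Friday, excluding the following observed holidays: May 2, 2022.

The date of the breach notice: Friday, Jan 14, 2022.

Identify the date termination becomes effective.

May 31, 2022

Adding 94 calendar days to Jan 14, 2022 gives Apr 18, 2022, which is the last day of the mitigation period.
The last day of the standstill period: 25 calendar days after Apr 18, 2022 is May 13, 2022.
The date termination becomes effective: counting 12 business days from Friday, May 13, 2022 (May 16, May 17, May 18, May 19, …, May 27, May 30, May 31, skipping weekends) reaches Tuesday, May 31, 2022.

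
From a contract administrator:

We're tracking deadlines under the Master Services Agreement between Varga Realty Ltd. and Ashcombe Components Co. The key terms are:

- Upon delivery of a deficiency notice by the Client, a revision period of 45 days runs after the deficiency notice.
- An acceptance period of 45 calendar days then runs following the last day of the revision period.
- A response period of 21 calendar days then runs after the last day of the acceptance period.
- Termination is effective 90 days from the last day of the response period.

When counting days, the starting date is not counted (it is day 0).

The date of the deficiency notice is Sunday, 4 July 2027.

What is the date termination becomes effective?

21 January 2028

Adding 45 calendar days to 4 July 2027 gives 18 August 2027, which is the last day of the revision period.
The last day of the acceptance period: 18 August 2027 + 45 days = 2 October 2027.
The last day of the response period: 2 October 2027 + 21 days = 23 October 2027.
The date termination becomes effective: 90 calendar days after 23 October 2027 is 21 January 2028.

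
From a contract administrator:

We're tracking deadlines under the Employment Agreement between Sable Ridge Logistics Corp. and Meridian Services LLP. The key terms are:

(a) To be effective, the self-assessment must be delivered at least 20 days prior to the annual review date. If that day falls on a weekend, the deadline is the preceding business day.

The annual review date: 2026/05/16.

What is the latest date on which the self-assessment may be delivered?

2026/04/24

Counting back 20 calendar days from 2026/05/16 gives 2026/04/26. That is a Sunday, so the deadline moves back to Friday, 2026/04/24.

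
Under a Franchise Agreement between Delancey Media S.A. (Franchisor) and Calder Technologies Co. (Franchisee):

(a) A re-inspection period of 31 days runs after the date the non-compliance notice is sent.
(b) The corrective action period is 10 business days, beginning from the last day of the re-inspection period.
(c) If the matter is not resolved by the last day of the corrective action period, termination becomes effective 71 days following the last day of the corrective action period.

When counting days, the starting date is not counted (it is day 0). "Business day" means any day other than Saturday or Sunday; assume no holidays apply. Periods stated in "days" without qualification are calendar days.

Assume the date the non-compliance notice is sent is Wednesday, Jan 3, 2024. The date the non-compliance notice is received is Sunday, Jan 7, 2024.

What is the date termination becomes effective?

Apr 27, 2024

The last day of the re-inspection period: Jan 3, 2024 + 31 days = Feb 3, 2024.
From Saturday, Feb 3, 2024, 10 business days (Feb 5, Feb 6, Feb 7, Feb 8, Feb 9, Feb 12, Feb 13, Feb 14, Feb 15, Feb 16, skipping weekends) brings us to Friday, Feb 16, 2024, which is the last day of the corrective action period.
Adding 71 calendar days to Feb 16, 2024 gives Apr 27, 2024, which is the date termination becomes effective.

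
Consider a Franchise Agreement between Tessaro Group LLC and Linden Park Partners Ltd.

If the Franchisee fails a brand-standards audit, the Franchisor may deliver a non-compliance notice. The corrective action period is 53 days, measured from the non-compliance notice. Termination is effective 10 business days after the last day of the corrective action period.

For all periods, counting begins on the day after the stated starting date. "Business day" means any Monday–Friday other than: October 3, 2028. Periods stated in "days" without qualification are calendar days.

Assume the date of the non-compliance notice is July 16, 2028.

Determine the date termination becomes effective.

September 21, 2028

The last day of the corrective action period: July 16, 2028 + 53 days = September 7, 2028.
From Thursday, September 7, 2028, 10 business days (Sep 8, Sep 11, Sep 12, Sep 13, Sep 14, Sep 15, Sep 18, Sep 19, Sep 20, Sep 21, skipping weekends) brings us to Thursday, September 21, 2028, which is the date termination becomes effective.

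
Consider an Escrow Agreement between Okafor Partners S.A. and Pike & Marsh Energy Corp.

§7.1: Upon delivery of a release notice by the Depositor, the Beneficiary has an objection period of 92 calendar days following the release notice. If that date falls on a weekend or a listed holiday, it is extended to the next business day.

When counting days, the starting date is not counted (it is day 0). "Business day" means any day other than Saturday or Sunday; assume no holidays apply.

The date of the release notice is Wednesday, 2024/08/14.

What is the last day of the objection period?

The last day of the objection period: 92 calendar days after 2024/08/14 is 2024/11/14. 2024/11/14 is a Thursday, so no roll-forward applies.

2024/11/14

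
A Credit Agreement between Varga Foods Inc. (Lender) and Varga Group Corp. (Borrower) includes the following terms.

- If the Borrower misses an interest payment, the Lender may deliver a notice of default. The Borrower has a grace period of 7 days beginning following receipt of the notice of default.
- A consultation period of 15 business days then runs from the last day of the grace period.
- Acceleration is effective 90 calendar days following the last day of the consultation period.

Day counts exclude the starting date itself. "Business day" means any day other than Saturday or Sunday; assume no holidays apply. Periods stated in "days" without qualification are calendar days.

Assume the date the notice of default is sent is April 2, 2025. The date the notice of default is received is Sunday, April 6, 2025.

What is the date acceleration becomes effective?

Adding 7 calendar days to April 6, 2025 gives April 13, 2025, which is the last day of the grace period.
From Sunday, April 13, 2025, 15 business days (Apr 14, Apr 15, Apr 16, Apr 17, …, Apr 30, May 1, May 2, skipping weekends) brings us to Friday, May 2, 2025, which is the last day of the consultation period.
The date acceleration becomes effective: May 2, 2025 + 90 days = July 31, 2025.

July 31, 2025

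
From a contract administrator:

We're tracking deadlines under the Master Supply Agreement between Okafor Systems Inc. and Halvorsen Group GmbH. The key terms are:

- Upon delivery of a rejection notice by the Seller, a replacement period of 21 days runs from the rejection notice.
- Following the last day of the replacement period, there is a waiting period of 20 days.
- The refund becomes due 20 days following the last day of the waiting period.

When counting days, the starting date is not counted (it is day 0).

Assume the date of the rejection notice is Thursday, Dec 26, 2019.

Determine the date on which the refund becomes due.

Adding 21 calendar days to Dec 26, 2019 gives Jan 16, 2020, which is the last day of the replacement period.
Adding 20 calendar days to Jan 16, 2020 gives Feb 5, 2020, which is the last day of the waiting period.
The date on which the refund becomes due: 20 calendar days after Feb 5, 2020 is Feb 25, 2020.

Feb 25, 2020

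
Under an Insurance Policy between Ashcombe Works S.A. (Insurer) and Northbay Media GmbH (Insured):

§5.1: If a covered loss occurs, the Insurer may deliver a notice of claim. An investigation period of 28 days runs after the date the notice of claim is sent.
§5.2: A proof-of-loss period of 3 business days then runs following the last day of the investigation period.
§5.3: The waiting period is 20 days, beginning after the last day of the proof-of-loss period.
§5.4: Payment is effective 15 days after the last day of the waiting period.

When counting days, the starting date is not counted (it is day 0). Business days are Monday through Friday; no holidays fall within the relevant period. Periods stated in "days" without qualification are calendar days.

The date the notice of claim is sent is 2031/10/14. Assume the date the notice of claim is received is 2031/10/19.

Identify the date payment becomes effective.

2031/12/19

Adding 28 calendar days to 2031/10/14 gives 2031/11/11, which is the last day of the investigation period.
The last day of the proof-of-loss period: counting 3 business days from Tuesday, 2031/11/11 (Nov 12, Nov 13, Nov 14, skipping weekends) reaches Friday, 2031/11/14.
The last day of the waiting period: 2031/11/14 + 20 days = 2031/12/04.
The date payment becomes effective: 15 calendar days after 2031/12/04 is 2031/12/19.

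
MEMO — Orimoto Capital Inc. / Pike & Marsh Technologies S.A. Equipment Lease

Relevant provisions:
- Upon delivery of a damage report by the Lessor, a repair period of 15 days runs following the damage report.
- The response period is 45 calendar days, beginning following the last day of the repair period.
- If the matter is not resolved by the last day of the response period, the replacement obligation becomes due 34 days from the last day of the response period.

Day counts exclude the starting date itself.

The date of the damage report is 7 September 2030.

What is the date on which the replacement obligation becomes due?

10 December 2030

Adding 15 calendar days to 7 September 2030 gives 22 September 2030, which is the last day of the repair period.
Adding 45 calendar days to 22 September 2030 gives 6 November 2030, which is the last day of the response period.
The date on which the replacement obligation becomes due: 34 calendar days after 6 November 2030 is 10 December 2030.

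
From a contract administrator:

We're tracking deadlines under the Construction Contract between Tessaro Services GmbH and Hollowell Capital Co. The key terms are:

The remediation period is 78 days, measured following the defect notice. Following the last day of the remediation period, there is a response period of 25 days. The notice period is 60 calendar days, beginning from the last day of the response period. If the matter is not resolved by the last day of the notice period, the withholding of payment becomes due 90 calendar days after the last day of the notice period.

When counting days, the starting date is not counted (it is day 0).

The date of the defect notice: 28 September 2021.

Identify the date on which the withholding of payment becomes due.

The last day of the remediation period: 28 September 2021 + 78 days = 15 December 2021.
Adding 25 calendar days to 15 December 2021 gives 9 January 2022, which is the last day of the response period.
The last day of the notice period: 9 January 2022 + 60 days = 10 March 2022.
The date on which the withholding of payment becomes due: 90 calendar days after 10 March 2022 is 8 June 2022.

8 June 2022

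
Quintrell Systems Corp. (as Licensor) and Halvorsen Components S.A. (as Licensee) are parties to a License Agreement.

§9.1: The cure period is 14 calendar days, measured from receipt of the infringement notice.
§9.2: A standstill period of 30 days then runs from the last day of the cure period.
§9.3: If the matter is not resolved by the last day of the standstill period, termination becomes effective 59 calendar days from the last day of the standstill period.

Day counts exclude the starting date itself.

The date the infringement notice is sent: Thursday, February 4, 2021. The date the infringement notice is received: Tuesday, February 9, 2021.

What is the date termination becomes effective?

Adding 14 calendar days to February 9, 2021 gives February 23, 2021, which is the last day of the cure period.
Adding 30 calendar days to February 23, 2021 gives March 25, 2021, which is the last day of the standstill period.
Adding 59 calendar days to March 25, 2021 gives May 23, 2021, which is the date termination becomes effective.

May 23, 2021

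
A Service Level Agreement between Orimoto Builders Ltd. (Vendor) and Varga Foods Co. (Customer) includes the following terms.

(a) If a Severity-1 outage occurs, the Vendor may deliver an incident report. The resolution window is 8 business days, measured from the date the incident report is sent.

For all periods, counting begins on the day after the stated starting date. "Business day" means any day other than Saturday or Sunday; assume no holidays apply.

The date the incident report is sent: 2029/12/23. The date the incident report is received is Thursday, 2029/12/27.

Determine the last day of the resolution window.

The last day of the resolution window: counting 8 business days from Sunday, 2029/12/23 (Dec 24, Dec 25, Dec 26, Dec 27, Dec 28, Dec 31, Jan 1, Jan 2, skipping weekends) reaches Wednesday, 2030/01/02.

2030/01/02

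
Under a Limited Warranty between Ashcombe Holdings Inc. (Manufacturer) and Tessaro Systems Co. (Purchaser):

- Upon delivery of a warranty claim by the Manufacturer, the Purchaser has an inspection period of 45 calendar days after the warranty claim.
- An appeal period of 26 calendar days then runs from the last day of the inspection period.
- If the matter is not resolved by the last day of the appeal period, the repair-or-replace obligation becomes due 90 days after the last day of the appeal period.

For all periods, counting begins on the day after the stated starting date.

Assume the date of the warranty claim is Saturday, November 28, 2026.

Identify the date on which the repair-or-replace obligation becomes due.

The last day of the inspection period: 45 calendar days after November 28, 2026 is January 12, 2027.
The last day of the appeal period: 26 calendar days after January 12, 2027 is February 7, 2027.
Adding 90 calendar days to February 7, 2027 gives May 8, 2027, which is the date on which the repair-or-replace obligation becomes due.

May 8, 2027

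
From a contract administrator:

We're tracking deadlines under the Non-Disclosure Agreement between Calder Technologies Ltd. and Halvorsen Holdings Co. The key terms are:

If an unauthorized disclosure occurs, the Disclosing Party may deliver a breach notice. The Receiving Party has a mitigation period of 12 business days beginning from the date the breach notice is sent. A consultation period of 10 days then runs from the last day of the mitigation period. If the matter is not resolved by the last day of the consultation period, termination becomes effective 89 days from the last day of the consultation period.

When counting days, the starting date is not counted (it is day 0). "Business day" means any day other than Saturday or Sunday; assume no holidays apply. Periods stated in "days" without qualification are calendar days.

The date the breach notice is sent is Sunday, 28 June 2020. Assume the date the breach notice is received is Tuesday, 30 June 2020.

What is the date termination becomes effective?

21 October 2020

From Sunday, 28 June 2020, 12 business days (Jun 29, Jun 30, Jul 1, Jul 2, …, Jul 10, Jul 13, Jul 14, skipping weekends) brings us to Tuesday, 14 July 2020, which is the last day of the mitigation period.
The last day of the consultation period: 14 July 2020 + 10 days = 24 July 2020.
The date termination becomes effective: 89 calendar days after 24 July 2020 is 21 October 2020.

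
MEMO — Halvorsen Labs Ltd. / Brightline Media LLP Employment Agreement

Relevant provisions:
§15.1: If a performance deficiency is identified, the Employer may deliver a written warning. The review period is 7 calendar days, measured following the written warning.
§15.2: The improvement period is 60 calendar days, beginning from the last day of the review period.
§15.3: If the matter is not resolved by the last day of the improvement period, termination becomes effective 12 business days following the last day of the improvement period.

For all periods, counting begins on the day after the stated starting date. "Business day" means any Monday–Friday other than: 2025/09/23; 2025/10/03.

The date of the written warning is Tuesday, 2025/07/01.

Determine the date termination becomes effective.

2025/09/24

The last day of the review period: 2025/07/01 + 7 days = 2025/07/08.
Adding 60 calendar days to 2025/07/08 gives 2025/09/06, which is the last day of the improvement period.
From Saturday, 2025/09/06, 12 business days (Sep 8, Sep 9, Sep 10, Sep 11, …, Sep 19, Sep 22, Sep 24, skipping weekends and the listed holiday on Sep 23) brings us to Wednesday, 2025/09/24, which is the date termination becomes effective.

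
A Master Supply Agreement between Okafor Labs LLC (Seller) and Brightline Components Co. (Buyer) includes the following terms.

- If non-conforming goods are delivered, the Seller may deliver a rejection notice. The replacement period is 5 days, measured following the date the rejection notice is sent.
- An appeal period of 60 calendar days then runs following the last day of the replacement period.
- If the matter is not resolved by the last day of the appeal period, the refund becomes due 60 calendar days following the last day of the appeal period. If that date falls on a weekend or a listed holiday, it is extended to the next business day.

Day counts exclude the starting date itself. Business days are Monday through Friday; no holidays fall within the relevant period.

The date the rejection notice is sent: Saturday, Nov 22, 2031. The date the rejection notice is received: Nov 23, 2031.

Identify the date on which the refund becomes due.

The last day of the replacement period: Nov 22, 2031 + 5 days = Nov 27, 2031.
The last day of the appeal period: 60 calendar days after Nov 27, 2031 is Jan 26, 2032.
The date on which the refund becomes due: Jan 26, 2032 + 60 days = Mar 26, 2032. Mar 26, 2032 is a Friday, so no roll-forward applies.

Mar 26, 2032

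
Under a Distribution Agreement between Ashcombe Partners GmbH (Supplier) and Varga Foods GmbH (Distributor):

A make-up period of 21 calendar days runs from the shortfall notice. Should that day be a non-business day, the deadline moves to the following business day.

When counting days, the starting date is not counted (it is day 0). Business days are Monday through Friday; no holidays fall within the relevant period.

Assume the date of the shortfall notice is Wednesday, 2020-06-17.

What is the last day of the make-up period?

The last day of the make-up period: 21 calendar days after 2020-06-17 is 2020-07-08. 2020-07-08 is a Wednesday, so no roll-forward applies.

2020-07-08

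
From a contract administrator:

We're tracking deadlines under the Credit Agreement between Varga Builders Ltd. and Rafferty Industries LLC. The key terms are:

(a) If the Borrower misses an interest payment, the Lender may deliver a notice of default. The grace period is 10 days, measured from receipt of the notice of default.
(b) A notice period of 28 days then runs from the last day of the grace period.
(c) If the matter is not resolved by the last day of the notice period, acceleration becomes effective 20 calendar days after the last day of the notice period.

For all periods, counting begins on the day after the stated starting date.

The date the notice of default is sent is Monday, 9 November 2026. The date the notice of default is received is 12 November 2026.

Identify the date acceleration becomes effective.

The last day of the grace period: 12 November 2026 + 10 days = 22 November 2026.
The last day of the notice period: 22 November 2026 + 28 days = 20 December 2026.
The date acceleration becomes effective: 20 calendar days after 20 December 2026 is 9 January 2027.

9 January 2027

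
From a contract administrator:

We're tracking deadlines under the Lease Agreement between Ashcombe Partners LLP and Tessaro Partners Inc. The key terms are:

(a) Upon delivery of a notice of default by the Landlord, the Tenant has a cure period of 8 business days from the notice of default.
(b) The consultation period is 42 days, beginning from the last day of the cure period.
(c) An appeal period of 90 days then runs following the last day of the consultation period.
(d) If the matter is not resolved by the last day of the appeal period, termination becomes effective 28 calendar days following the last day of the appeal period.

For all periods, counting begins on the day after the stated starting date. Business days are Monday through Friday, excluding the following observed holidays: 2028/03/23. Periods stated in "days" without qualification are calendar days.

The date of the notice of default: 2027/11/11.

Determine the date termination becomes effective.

2028/05/01

The last day of the cure period: 8 business days after Thursday, 2027/11/11, skipping weekends — Nov 12, Nov 15, Nov 16, Nov 17, Nov 18, Nov 19, Nov 22, Nov 23 — lands on Tuesday, 2027/11/23.
The last day of the consultation period: 2027/11/23 + 42 days = 2028/01/04.
The last day of the appeal period: 2028/01/04 + 90 days = 2028/04/03.
Adding 28 calendar days to 2028/04/03 gives 2028/05/01, which is the date termination becomes effective.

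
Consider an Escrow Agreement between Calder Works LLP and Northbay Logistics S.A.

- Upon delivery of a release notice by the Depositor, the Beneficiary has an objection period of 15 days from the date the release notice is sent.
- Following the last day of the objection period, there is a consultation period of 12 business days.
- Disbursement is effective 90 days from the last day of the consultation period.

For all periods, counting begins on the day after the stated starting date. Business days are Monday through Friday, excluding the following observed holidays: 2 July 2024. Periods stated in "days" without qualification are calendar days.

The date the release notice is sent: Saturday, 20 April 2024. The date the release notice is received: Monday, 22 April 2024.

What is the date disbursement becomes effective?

19 August 2024

The last day of the objection period: 20 April 2024 + 15 days = 5 May 2024.
The last day of the consultation period: counting 12 business days from Sunday, 5 May 2024 (May 6, May 7, May 8, May 9, …, May 17, May 20, May 21, skipping weekends) reaches Tuesday, 21 May 2024.
The date disbursement becomes effective: 90 calendar days after 21 May 2024 is 19 August 2024.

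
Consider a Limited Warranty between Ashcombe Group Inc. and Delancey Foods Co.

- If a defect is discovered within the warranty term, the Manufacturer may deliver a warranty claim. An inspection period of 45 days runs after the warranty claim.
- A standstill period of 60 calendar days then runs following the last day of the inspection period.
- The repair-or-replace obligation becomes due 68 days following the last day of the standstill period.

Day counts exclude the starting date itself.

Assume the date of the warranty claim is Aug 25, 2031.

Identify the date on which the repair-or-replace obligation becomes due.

Feb 14, 2032

The last day of the inspection period: Aug 25, 2031 + 45 days = Oct 9, 2031.
Adding 60 calendar days to Oct 9, 2031 gives Dec 8, 2031, which is the last day of the standstill period.
The date on which the repair-or-replace obligation becomes due: Dec 8, 2031 + 68 days = Feb 14, 2032.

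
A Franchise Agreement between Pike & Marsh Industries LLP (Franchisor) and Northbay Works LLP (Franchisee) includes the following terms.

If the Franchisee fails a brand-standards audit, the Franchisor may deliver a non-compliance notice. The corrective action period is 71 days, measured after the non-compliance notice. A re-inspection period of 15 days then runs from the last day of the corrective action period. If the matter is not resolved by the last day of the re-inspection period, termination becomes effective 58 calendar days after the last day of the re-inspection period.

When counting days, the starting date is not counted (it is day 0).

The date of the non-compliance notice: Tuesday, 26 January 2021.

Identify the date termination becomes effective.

The last day of the corrective action period: 26 January 2021 + 71 days = 7 April 2021.
The last day of the re-inspection period: 7 April 2021 + 15 days = 22 April 2021.
The date termination becomes effective: 22 April 2021 + 58 days = 19 June 2021.

19 June 2021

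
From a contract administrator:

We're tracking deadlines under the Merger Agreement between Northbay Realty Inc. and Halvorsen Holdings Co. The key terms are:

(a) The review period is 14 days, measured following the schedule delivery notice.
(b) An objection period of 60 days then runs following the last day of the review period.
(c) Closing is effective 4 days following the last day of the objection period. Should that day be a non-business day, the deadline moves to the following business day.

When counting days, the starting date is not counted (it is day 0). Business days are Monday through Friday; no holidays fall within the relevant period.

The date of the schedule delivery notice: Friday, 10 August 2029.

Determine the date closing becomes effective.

Adding 14 calendar days to 10 August 2029 gives 24 August 2029, which is the last day of the review period.
Adding 60 calendar days to 24 August 2029 gives 23 October 2029, which is the last day of the objection period.
Adding 4 calendar days to 23 October 2029 gives 27 October 2029, which is the date closing becomes effective. That falls on a Saturday, so it rolls to the next business day, Monday, 29 October 2029.

29 October 2029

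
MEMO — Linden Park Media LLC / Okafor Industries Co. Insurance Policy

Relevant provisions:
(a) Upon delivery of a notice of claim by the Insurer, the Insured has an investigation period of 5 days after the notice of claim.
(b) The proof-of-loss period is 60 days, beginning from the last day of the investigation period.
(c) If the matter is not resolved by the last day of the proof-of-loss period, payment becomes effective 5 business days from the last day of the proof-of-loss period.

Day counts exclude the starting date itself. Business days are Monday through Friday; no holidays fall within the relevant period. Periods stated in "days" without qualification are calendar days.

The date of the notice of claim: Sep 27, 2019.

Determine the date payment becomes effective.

Adding 5 calendar days to Sep 27, 2019 gives Oct 2, 2019, which is the last day of the investigation period.
The last day of the proof-of-loss period: Oct 2, 2019 + 60 days = Dec 1, 2019.
The date payment becomes effective: 5 business days after Sunday, Dec 1, 2019, skipping weekends — Dec 2, Dec 3, Dec 4, Dec 5, Dec 6 — lands on Friday, Dec 6, 2019.

Dec 6, 2019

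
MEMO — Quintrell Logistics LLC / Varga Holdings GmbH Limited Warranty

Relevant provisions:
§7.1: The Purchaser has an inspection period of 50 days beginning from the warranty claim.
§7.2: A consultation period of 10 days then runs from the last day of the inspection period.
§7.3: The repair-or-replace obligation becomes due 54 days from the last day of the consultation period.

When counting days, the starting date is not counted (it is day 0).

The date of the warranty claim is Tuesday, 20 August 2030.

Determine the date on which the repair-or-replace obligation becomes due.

12 December 2030

Adding 50 calendar days to 20 August 2030 gives 9 October 2030, which is the last day of the inspection period.
Adding 10 calendar days to 9 October 2030 gives 19 October 2030, which is the last day of the consultation period.
Adding 54 calendar days to 19 October 2030 gives 12 December 2030, which is the date on which the repair-or-replace obligation becomes due.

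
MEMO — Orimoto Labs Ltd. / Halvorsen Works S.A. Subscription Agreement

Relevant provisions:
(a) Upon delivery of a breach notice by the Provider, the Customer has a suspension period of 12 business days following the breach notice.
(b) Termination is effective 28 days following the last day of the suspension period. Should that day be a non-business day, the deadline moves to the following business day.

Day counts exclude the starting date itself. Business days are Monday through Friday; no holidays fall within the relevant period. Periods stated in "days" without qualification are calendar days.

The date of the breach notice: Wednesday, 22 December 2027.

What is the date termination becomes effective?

4 February 2028

The last day of the suspension period: counting 12 business days from Wednesday, 22 December 2027 (Dec 23, Dec 24, Dec 27, Dec 28, …, Jan 5, Jan 6, Jan 7, skipping weekends) reaches Friday, 7 January 2028.
The date termination becomes effective: 28 calendar days after 7 January 2028 is 4 February 2028. 4 February 2028 is a Friday, so no roll-forward applies.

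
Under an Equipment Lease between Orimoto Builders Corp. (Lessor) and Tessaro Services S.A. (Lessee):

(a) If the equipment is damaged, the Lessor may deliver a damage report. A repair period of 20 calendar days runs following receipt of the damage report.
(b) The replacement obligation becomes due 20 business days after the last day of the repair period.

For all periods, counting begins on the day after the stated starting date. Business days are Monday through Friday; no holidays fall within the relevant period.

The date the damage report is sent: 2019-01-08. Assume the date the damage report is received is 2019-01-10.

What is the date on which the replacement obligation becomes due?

The last day of the repair period: 2019-01-10 + 20 days = 2019-01-30.
The date on which the replacement obligation becomes due: 20 business days after Wednesday, 2019-01-30, skipping weekends — Jan 31, Feb 1, Feb 4, Feb 5, …, Feb 25, Feb 26, Feb 27 — lands on Wednesday, 2019-02-27.

2019-02-27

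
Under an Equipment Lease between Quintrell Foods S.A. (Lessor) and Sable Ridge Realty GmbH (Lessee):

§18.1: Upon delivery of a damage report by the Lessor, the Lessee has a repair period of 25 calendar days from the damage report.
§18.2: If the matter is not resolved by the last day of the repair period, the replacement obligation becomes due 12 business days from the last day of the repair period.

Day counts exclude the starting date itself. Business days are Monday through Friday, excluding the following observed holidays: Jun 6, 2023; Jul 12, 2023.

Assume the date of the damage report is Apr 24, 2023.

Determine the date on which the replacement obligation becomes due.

Adding 25 calendar days to Apr 24, 2023 gives May 19, 2023, which is the last day of the repair period.
The date on which the replacement obligation becomes due: counting 12 business days from Friday, May 19, 2023 (May 22, May 23, May 24, May 25, …, Jun 2, Jun 5, Jun 7, skipping weekends and the listed holiday on Jun 6) reaches Wednesday, Jun 7, 2023.

Jun 7, 2023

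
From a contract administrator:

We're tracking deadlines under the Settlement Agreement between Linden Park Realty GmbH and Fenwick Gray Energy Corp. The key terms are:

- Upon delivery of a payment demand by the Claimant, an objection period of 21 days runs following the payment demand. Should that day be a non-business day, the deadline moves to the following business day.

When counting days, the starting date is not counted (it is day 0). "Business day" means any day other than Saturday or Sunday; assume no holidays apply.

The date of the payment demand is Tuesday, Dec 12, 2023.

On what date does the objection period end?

The last day of the objection period: Dec 12, 2023 + 21 days = Jan 2, 2024. Jan 2, 2024 is a Tuesday, so no roll-forward applies.

Jan 2, 2024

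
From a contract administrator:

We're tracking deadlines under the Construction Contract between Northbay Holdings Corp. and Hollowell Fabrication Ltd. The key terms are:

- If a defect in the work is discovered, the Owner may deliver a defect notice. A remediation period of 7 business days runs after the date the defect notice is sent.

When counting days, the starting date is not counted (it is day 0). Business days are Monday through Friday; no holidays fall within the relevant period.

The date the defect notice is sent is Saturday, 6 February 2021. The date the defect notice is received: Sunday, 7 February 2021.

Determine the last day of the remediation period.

The last day of the remediation period: counting 7 business days from Saturday, 6 February 2021 (Feb 8, Feb 9, Feb 10, Feb 11, Feb 12, Feb 15, Feb 16, skipping weekends) reaches Tuesday, 16 February 2021.

16 February 2021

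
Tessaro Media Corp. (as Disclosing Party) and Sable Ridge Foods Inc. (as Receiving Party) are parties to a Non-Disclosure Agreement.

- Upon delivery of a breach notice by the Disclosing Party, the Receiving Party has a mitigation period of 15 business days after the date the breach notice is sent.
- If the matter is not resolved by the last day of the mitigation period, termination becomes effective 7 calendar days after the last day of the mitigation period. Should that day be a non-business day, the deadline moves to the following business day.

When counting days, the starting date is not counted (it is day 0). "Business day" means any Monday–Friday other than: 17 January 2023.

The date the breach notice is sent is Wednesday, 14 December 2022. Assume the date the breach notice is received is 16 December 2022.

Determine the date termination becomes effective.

11 January 2023

The last day of the mitigation period: counting 15 business days from Wednesday, 14 December 2022 (Dec 15, Dec 16, Dec 19, Dec 20, …, Jan 2, Jan 3, Jan 4, skipping weekends) reaches Wednesday, 4 January 2023.
The date termination becomes effective: 4 January 2023 + 7 days = 11 January 2023. 11 January 2023 is a Wednesday and is not a listed holiday, so no roll-forward applies.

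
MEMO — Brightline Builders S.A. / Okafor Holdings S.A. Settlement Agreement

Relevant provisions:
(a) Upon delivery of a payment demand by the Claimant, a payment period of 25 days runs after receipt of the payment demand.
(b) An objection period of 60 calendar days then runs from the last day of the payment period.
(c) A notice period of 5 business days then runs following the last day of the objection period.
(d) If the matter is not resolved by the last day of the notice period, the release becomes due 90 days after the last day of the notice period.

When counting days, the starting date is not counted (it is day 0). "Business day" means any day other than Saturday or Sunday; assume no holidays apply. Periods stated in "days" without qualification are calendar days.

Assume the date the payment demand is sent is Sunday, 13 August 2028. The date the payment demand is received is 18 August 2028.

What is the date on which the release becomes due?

The last day of the payment period: 18 August 2028 + 25 days = 12 September 2028.
Adding 60 calendar days to 12 September 2028 gives 11 November 2028, which is the last day of the objection period.
From Saturday, 11 November 2028, 5 business days (Nov 13, Nov 14, Nov 15, Nov 16, Nov 17, skipping weekends) brings us to Friday, 17 November 2028, which is the last day of the notice period.
The date on which the release becomes due: 90 calendar days after 17 November 2028 is 15 February 2029.

15 February 2029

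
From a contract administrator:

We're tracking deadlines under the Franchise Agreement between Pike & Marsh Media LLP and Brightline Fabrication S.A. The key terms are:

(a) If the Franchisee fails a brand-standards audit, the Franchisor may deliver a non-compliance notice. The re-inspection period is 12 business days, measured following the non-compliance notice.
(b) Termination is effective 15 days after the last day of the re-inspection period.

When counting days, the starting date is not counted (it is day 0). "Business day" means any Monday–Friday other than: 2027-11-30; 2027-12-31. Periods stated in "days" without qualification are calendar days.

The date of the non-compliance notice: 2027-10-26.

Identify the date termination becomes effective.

The last day of the re-inspection period: 12 business days after Tuesday, 2027-10-26, skipping weekends — Oct 27, Oct 28, Oct 29, Nov 1, …, Nov 9, Nov 10, Nov 11 — lands on Thursday, 2027-11-11.
The date termination becomes effective: 15 calendar days after 2027-11-11 is 2027-11-26.

2027-11-26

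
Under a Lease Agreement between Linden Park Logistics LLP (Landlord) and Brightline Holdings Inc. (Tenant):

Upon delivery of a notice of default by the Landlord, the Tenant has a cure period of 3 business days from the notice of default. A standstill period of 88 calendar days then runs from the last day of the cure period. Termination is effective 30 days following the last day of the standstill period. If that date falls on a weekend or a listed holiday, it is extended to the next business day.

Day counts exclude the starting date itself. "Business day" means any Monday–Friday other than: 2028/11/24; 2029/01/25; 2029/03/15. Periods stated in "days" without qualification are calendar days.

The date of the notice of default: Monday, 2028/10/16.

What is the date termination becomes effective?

The last day of the cure period: counting 3 business days from Monday, 2028/10/16 (Oct 17, Oct 18, Oct 19, skipping weekends) reaches Thursday, 2028/10/19.
Adding 88 calendar days to 2028/10/19 gives 2029/01/15, which is the last day of the standstill period.
Adding 30 calendar days to 2029/01/15 gives 2029/02/14, which is the date termination becomes effective. 2029/02/14 is a Wednesday and is not a listed holiday, so no roll-forward applies.

2029/02/14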